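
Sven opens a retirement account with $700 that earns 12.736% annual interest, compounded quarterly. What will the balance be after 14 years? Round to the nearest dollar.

Growth factor = (1 + 0.03184)^56 ≈ 5.784850466.
A ≈ 700 × 5.784850466 ≈ 4,049.3953.

$4,049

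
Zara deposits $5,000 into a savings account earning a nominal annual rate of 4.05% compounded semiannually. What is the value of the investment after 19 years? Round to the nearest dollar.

Periodic rate = 4.05%/2 = 0.02025; periods = 2·19 = 38.
A = 5,000·(1 + 0.02025)^38 ≈ 5,000·2.1421551925 ≈ 10,710.7760.

$10,711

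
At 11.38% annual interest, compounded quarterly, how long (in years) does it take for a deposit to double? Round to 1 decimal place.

6.2 years

(1 + 0.02845)^(4t) = 2.
4t = ln 2 / ln(1 + 0.02845) ≈ 0.69315/0.0280528 ≈ 24.7087.
t ≈ 6.1772.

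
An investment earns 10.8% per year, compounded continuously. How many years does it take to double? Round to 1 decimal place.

6.4 years

e^(0.108t) = 2, so 0.108t = ln 2 ≈ 0.69315.
t ≈ 0.69315/0.108 ≈ 6.4180.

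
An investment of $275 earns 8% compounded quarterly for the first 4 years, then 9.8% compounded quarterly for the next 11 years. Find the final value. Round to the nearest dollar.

After 4 years at 8%: 275 × 1.372785705 ≈ 377.5161.
Then 11 years at 9.8%: 377.5161 × 2.900857267 ≈ 1,095.1202.

$1,095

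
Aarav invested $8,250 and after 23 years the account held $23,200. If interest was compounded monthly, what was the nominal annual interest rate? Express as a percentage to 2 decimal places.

The 276-period growth factor is 23,200/8,250 = 2.81212.
r/12 = 2.81212^(1/276) − 1 ≈ 0.00375318, so r ≈ 12·0.00375318 = 4.50382%.

4.50%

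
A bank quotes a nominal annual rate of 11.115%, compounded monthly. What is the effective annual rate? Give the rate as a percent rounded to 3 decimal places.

EAR = (1 + 11.115%/12)^12 − 1 = (1 + 0.0092625)^12 − 1.
(1 + 0.0092625)^12 ≈ 1.116991, so EAR ≈ 11.69909%.

11.699%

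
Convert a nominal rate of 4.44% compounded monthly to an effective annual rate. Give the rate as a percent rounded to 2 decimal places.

EAR = (1 + 4.44%/12)^12 − 1 = (1 + 0.0037)^12 − 1.
(1 + 0.0037)^12 ≈ 1.045315, so EAR ≈ 4.53148%.

4.53%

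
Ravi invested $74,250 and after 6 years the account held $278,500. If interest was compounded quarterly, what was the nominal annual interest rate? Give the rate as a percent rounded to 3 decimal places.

22.651%

The 24-period growth factor is 278,500/74,250 = 3.75084.
r/4 = 3.75084^(1/24) − 1 ≈ 0.0566278, so r ≈ 4·0.0566278 = 22.65112%.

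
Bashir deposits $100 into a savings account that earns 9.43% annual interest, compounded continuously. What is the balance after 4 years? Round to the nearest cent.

A = P·e^(rt) = 100·e^(0.0943·4) = 100·e^0.3772.
e^0.3772 ≈ 1.45819592, so A ≈ 145.8196.

$145.82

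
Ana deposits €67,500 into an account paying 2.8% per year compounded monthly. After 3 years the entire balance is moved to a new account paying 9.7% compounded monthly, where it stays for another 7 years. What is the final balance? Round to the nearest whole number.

After 3 years at 2.8%: 67,500 × 1.0875224769 ≈ 73,407.7672.
Then 7 years at 9.7%: 73,407.7672 × 1.96652968463 ≈ 144,358.5533.

€144,359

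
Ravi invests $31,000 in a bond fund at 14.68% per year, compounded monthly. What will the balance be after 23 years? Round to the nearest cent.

$888,826.27

Periodic rate = 14.68%/12 = 0.0122333; periods = 12·23 = 276.
A = 31,000·(1 + 0.1468/12)^276 ≈ 31,000·28.6718150828 ≈ 888,826.2676.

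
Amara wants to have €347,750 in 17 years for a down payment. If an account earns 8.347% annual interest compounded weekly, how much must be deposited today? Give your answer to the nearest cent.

€84,236.77

Growth factor = (1 + 0.08347/52)^884 ≈ 4.12824485208.
P = 347,750/4.12824485208 ≈ 84,236.7671.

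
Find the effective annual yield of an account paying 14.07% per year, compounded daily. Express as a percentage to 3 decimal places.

One year is 365 periods at 0.000385479 each: (1 + 0.000385479)^365 ≈ 1.151048.
EAR = 1.151048 − 1 ≈ 15.10481%.

15.105%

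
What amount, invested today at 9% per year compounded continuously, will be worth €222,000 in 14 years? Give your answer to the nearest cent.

€62,971.19

P = A·e^(−rt) = 222,000·e^(−1.26).
e^(−1.26) ≈ 0.2836540265, so P ≈ 62,971.1939.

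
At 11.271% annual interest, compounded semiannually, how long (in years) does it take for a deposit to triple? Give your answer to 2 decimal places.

(1 + 0.056355)^(2t) = 3.
2t = ln 3 / ln(1 + 0.056355) ≈ 1.0986/0.0548243 ≈ 20.0388.
t ≈ 10.0194.

10.02 years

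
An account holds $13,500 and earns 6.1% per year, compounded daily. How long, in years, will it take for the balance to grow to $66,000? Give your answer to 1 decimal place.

(1 + 0.000167123)^(365t) = 66,000/13,500 = 4.8889.
365t·ln(1 + 0.000167123) = ln(4.8889); 365t = 1.587/0.000167109 ≈ 9496.5680.
t ≈ 26.0180 years.

26.0 years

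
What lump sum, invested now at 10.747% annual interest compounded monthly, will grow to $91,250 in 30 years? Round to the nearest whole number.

Growth factor = (1 + 0.10747/12)^360 ≈ 24.772851907.
P = 91,250/24.772851907 ≈ 3,683.4677.

$3,683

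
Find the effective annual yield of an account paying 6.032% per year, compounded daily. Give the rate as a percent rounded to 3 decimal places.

6.217%

EAR = (1 + 6.032%/365)^365 − 1 = (1 + 0.00016526)^365 − 1.
(1 + 0.00016526)^365 ≈ 1.062171, so EAR ≈ 6.21711%.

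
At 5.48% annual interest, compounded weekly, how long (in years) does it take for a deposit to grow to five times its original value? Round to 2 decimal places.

(1 + 0.00105385)^(52t) = 5.
52t = ln 5 / ln(1 + 0.00105385) ≈ 1.6094/0.00105329 ≈ 1528.0084.
t ≈ 29.3848.

29.38 years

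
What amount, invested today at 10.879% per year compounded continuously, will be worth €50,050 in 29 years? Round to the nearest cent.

P = A·e^(−rt) = 50,050·e^(−3.15491).
e^(−3.15491) ≈ 0.042642238621, so P ≈ 2,134.2440.

€2,134.24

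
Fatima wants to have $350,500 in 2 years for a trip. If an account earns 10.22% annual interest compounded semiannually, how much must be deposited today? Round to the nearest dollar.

$287,152

Growth factor = (1 + 0.0511)^4 ≈ 1.22060780974.
P = 350,500/1.22060780974 ≈ 287,152.0215.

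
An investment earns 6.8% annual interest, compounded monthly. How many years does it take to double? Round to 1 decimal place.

10.2 years

(1 + 0.00566667)^(12t) = 2.
12t = ln 2 / ln(1 + 0.00566667) ≈ 0.69315/0.00565067 ≈ 122.6663.
t ≈ 10.2222.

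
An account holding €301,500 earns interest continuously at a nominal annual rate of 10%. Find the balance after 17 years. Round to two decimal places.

€1,650,395.14

A = P·e^(rt) = 301,500·e^(0.1·17) = 301,500·e^1.7.
e^1.7 ≈ 5.473947391727, so A ≈ 1,650,395.1386.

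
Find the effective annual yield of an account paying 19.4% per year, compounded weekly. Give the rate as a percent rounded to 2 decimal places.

One year is 52 periods at 0.00373077 each: (1 + 0.00373077)^52 ≈ 1.213658.
EAR = 1.213658 − 1 ≈ 21.36581%.

21.37%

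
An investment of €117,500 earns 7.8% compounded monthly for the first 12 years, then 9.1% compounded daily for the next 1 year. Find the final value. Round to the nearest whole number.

€327,143

After 12 years at 7.8%: 117,500 × 2.54205070147 ≈ 298,690.9574.
Then 1 years at 9.1%: 298,690.9574 × 1.09525658284 ≈ 327,143.2374.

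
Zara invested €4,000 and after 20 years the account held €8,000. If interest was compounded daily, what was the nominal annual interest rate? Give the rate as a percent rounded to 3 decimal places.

The 7300-period growth factor is 8,000/4,000 = 2.
r/365 = 2^(1/7300) − 1 ≈ 0.0000949562, so r ≈ 365·0.0000949562 = 3.46590%.

3.466%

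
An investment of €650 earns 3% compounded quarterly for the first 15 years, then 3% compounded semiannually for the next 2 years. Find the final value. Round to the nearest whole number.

€1,080

Phase 1: 650·(1 + 0.0075)^60 ≈ 1,017.6927.
Phase 2: 1,017.6927·(1 + 0.015)^4 ≈ 1,080.1419.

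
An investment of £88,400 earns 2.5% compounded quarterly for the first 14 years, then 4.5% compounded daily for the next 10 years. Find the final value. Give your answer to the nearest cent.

Phase 1: 88,400·(1 + 0.00625)^56 ≈ 125,309.0086.
Phase 2: 125,309.0086·(1 + 0.045/365)^3650 ≈ 196,518.1942.

£196,518.19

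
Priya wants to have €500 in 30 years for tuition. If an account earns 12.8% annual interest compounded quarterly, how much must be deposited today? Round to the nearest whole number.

Periodic rate = 12.8%/4 = 0.032; 120 periods.
P = 500/(1 + 0.032)^120 ≈ 500/43.8090338 ≈ 11.4132.

€11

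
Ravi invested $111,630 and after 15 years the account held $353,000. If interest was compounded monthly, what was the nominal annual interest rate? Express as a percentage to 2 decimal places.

7.70%

(1 + r/12)^180 = 353,000/111,630 = 3.16223.
1 + r/12 = 3.16223^(1/180) ≈ 1.006416, so r/12 ≈ 0.00641649.
r ≈ 12·0.00641649 = 7.69979%.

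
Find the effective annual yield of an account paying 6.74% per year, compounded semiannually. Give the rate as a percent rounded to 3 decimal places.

6.854%

One year is 2 periods at 0.0337 each: (1 + 0.0337)^2 ≈ 1.068536.
EAR = 1.068536 − 1 ≈ 6.85357%.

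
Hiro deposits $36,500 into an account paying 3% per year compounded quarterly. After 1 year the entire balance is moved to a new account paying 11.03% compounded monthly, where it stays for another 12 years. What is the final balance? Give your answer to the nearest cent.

$140,436.34

After 1 years at 3%: 36,500 × 1.03033919066 ≈ 37,607.3805.
Then 12 years at 11.03%: 37,607.3805 × 3.73427606608 ≈ 140,436.3408.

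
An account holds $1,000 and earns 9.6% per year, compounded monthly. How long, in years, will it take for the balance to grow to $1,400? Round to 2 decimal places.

3.52 years

We need (1 + 0.008)^(12t) = 1.4, so 12t = ln 1.4 / ln 1.008 ≈ 42.2270.
t ≈ 42.2270/12 = 3.5189 years.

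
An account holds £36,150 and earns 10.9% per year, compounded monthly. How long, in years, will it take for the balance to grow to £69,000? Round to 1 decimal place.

6.0 years

We need (1 + 0.00908333)^(12t) = 1.9087, so 12t = ln 1.9087 / ln 1.009083 ≈ 71.4893.
t ≈ 71.4893/12 = 5.9574 years.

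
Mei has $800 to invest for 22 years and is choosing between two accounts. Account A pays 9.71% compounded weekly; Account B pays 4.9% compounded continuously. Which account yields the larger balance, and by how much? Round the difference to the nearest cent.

Account A, by $4,409.24

Account A growth factor: (1 + 0.0971/52)^1144 ≈ 8.450351246; balance ≈ 6,760.2810.
Account B growth factor: e^(0.049·22) = e^1.078 ≈ 2.938796077; balance ≈ 2,351.0369.
Account A is larger by 4,409.2441.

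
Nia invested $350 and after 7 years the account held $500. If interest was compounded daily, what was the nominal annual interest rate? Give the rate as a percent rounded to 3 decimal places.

5.096%

The 2555-period growth factor is 500/350 = 1.42857.
r/365 = 1.42857^(1/2555) − 1 ≈ 0.000139609, so r ≈ 365·0.000139609 = 5.09571%.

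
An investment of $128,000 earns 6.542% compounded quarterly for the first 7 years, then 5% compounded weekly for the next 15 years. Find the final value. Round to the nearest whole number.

After 7 years at 6.542%: 128,000 × 1.57496890956 ≈ 201,596.0204.
Then 15 years at 5%: 201,596.0204 × 2.11623730166 ≈ 426,625.0183.

$426,625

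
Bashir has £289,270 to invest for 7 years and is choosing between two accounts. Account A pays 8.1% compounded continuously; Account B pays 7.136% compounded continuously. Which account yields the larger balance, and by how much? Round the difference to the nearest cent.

Account A growth factor: e^(0.081·7) = e^0.567 ≈ 1.76297019953; balance ≈ 509,974.3896.
Account B growth factor: e^(0.07136·7) = e^0.49952 ≈ 1.64793007439; balance ≈ 476,696.7326.
Account A is larger by 33,277.6570.

Account A, by £33,277.66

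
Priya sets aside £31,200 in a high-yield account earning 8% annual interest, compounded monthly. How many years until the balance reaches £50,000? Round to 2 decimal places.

5.91 years

We need (1 + 0.00666667)^(12t) = 1.6026, so 12t = ln 1.6026 / ln 1.006667 ≈ 70.9763.
t ≈ 70.9763/12 = 5.9147 years.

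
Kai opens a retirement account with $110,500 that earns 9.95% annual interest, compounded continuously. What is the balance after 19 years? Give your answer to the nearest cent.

$731,806.05

A = P·e^(rt) = 110,500·e^(0.0995·19) = 110,500·e^1.8905.
e^1.8905 ≈ 6.62267919294, so A ≈ 731,806.0508.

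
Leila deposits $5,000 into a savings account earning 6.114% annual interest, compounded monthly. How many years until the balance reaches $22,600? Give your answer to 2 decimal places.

(1 + 0.005095)^(12t) = 22,600/5,000 = 4.52.
12t·ln(1 + 0.005095) = ln(4.52); 12t = 1.5085/0.00508206 ≈ 296.8306.
t ≈ 24.7359 years.

24.74 years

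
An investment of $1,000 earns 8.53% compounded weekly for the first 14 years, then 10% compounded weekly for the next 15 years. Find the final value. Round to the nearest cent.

$14,757.94

After 14 years at 8.53%: 1,000 × 3.2976879317 ≈ 3,297.6879.
Then 15 years at 10%: 3,297.6879 × 4.4752380183 ≈ 14,757.9384.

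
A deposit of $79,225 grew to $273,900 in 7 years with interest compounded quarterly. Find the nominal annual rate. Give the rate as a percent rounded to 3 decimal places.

18.119%

(1 + r/4)^28 = 273,900/79,225 = 3.45724.
1 + r/4 = 3.45724^(1/28) ≈ 1.045299, so r/4 ≈ 0.0452986.
r ≈ 4·0.0452986 = 18.11942%.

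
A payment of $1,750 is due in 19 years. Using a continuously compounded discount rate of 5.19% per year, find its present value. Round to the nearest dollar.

P = A·e^(−rt) = 1,750·e^(−0.9861).
e^(−0.9861) ≈ 0.3730286696, so P ≈ 652.8002.

$653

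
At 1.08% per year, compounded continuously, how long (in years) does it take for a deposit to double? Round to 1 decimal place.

e^(0.0108t) = 2, so 0.0108t = ln 2 ≈ 0.69315.
t ≈ 0.69315/0.0108 ≈ 64.1803.

64.2 years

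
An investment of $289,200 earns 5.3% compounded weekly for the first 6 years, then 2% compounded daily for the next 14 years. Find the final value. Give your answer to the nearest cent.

$525,814.70

After 6 years at 5.3%: 289,200 × 1.37415370223 ≈ 397,405.2507.
Then 14 years at 2%: 397,405.2507 × 1.32311966271 ≈ 525,814.7012.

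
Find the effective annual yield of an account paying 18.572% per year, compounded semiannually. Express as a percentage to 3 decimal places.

EAR = (1 + 18.572%/2)^2 − 1 = (1 + 0.09286)^2 − 1.
(1 + 0.09286)^2 ≈ 1.194343, so EAR ≈ 19.43430%.

19.434%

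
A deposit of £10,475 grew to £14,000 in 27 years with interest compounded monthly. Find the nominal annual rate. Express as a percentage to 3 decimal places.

1.075%

(1 + r/12)^324 = 14,000/10,475 = 1.33652.
1 + r/12 = 1.33652^(1/324) ≈ 1.000896, so r/12 ≈ 0.000895666.
r ≈ 12·0.000895666 = 1.07480%.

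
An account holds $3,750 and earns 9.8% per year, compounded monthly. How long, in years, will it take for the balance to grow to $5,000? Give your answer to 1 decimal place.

(1 + 0.00816667)^(12t) = 5,000/3,750 = 1.3333.
12t·ln(1 + 0.00816667) = ln(1.3333); 12t = 0.28768/0.0081335 ≈ 35.3700.
t ≈ 2.9475 years.

2.9 years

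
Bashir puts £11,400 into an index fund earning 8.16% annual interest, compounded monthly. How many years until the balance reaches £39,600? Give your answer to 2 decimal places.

15.31 years

(1 + 0.0068)^(12t) = 39,600/11,400 = 3.4737.
12t·ln(1 + 0.0068) = ln(3.4737); 12t = 1.2452/0.00677698 ≈ 183.7419.
t ≈ 15.3118 years.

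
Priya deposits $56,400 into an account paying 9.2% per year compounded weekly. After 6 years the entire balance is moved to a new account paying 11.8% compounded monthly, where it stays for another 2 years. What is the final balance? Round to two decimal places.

Phase 1: 56,400·(1 + 0.092/52)^312 ≈ 97,903.4145.
Phase 2: 97,903.4145·(1 + 0.118/12)^24 ≈ 123,819.9685.

$123,819.97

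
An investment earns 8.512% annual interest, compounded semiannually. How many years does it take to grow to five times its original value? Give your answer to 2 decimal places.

(1 + 0.04256)^(2t) = 5.
2t = ln 5 / ln(1 + 0.04256) ≈ 1.6094/0.0416792 ≈ 38.6149.
t ≈ 19.3074.

19.31 years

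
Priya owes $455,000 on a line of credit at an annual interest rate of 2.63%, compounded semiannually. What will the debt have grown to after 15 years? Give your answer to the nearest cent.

$673,323.64

Growth factor = (1 + 0.01315)^30 ≈ 1.47983216583.
A ≈ 455,000 × 1.47983216583 ≈ 673,323.6355.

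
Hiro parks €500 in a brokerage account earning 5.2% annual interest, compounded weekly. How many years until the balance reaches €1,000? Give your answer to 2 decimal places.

13.34 years

(1 + 0.001)^(52t) = 1,000/500 = 2.
52t·ln(1 + 0.001) = ln(2); 52t = 0.69315/0.0009995 ≈ 693.4937.
t ≈ 13.3364 years.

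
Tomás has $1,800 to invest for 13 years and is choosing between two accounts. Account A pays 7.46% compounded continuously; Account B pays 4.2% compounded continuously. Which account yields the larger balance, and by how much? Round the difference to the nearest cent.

Account A, by $1,639.95

Account A growth factor: e^(0.0746·13) = e^0.9698 ≈ 2.637416923; balance ≈ 4,747.3505.
Account B growth factor: e^(0.042·13) = e^0.546 ≈ 1.726333853; balance ≈ 3,107.4009.
Account A is larger by 1,639.9495.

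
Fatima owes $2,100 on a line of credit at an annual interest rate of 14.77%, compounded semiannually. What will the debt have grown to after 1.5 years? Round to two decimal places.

$2,600.46

Growth factor = (1 + 0.07385)^3 ≈ 1.238314232.
A ≈ 2,100 × 1.238314232 ≈ 2,600.4599.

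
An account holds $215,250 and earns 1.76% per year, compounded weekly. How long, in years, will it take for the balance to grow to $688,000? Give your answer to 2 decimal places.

66.03 years

We need (1 + 0.000338462)^(52t) = 3.1963, so 52t = ln 3.1963 / ln 1.000338 ≈ 3433.7294.
t ≈ 3433.7294/52 = 66.0333 years.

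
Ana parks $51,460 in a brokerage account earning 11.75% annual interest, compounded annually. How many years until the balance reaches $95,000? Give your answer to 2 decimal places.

We need (1 + 0.1175)^t = 1.8461, so t = ln 1.8461 / ln 1.1175 ≈ 5.5185.

5.52 years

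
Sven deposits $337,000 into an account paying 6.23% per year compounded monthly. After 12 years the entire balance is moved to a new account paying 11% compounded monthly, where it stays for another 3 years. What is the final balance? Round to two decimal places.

$986,581.22

Phase 1: 337,000·(1 + 0.0623/12)^144 ≈ 710,343.7275.
Phase 2: 710,343.7275·(1 + 0.11/12)^36 ≈ 986,581.2225.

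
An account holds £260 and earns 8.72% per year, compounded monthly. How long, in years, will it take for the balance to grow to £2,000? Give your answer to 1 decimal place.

23.5 years

We need (1 + 0.00726667)^(12t) = 7.6923, so 12t = ln 7.6923 / ln 1.007267 ≈ 281.7832.
t ≈ 281.7832/12 = 23.4819 years.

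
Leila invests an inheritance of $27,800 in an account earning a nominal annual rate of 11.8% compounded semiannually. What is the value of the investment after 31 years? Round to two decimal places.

$971,839.00

Periodic rate = 11.8%/2 = 0.059; periods = 2·31 = 62.
A = 27,800·(1 + 0.059)^62 ≈ 27,800·34.9582373475 ≈ 971,838.9983.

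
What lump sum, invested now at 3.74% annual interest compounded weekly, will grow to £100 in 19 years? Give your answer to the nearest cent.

Periodic rate = 3.74%/52 = 0.000719231; 988 periods.
P = 100/(1 + 0.0374/52)^988 ≈ 100/2.0346923 ≈ 49.1475.

£49.15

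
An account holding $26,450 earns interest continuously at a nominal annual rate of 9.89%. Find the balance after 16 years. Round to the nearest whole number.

$128,722

A = P·e^(rt) = 26,450·e^(0.0989·16) = 26,450·e^1.5824.
e^1.5824 ≈ 4.86662169865, so A ≈ 128,722.1439.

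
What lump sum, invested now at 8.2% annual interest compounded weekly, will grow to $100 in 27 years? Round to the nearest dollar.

Periodic rate = 8.2%/52 = 0.00157692; 1404 periods.
P = 100/(1 + 0.082/52)^1404 ≈ 100/9.1363063 ≈ 10.9453.

$11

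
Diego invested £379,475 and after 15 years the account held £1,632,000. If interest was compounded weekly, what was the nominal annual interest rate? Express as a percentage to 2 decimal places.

(1 + r/52)^780 = 1,632,000/379,475 = 4.30068.
1 + r/52 = 4.30068^(1/780) ≈ 1.001872, so r/52 ≈ 0.00187197.
r ≈ 52·0.00187197 = 9.73425%.

9.73%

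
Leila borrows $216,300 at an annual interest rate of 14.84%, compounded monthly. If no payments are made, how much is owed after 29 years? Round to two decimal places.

$15,582,022.33

Periodic rate = 14.84%/12 = 0.0123667; periods = 12·29 = 348.
A = 216,300·(1 + 0.1484/12)^348 ≈ 216,300·72.038938210637 ≈ 15,582,022.3350.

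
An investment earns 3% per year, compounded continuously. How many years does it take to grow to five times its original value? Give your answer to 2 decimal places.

53.65 years

e^(0.03t) = 5, so 0.03t = ln 5 ≈ 1.6094.
t ≈ 1.6094/0.03 ≈ 53.6479.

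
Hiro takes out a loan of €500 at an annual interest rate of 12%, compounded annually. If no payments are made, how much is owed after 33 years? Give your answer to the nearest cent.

€21,045.77

Growth factor = (1 + 0.12)^33 ≈ 42.091533465.
A ≈ 500 × 42.091533465 ≈ 21,045.7667.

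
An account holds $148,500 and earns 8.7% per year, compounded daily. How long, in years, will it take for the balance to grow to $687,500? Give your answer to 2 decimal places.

We need (1 + 0.000238356)^(365t) = 4.6296, so 365t = ln 4.6296 / ln 1.000238 ≈ 6430.1232.
t ≈ 6430.1232/365 = 17.6168 years.

17.62 years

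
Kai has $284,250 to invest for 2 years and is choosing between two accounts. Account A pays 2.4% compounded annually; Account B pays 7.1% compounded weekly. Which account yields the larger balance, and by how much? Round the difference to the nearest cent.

Account B, by $29,530.45

A: (1 + 0.024)^2 ≈ 1.048576, so 284,250 × 1.048576 ≈ 298,057.7280.
B: (1 + 0.071/52)^104 ≈ 1.1524650221, so 284,250 × 1.1524650221 ≈ 327,588.1825.
Difference ≈ 29,530.4545 in favor of B.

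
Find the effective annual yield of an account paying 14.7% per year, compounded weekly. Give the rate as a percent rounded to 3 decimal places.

One year is 52 periods at 0.00282692 each: (1 + 0.00282692)^52 ≈ 1.158114.
EAR = 1.158114 − 1 ≈ 15.81138%.

15.811%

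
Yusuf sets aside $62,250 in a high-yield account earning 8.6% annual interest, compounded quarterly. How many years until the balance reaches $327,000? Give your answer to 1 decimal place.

19.5 years

(1 + 0.0215)^(4t) = 327,000/62,250 = 5.253.
4t·ln(1 + 0.0215) = ln(5.253); 4t = 1.6588/0.0212721 ≈ 77.9800.
t ≈ 19.4950 years.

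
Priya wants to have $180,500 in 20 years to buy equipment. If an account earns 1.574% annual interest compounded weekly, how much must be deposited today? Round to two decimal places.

$131,759.52

Growth factor = (1 + 0.01574/52)^1040 ≈ 1.36992002996.
P = 180,500/1.36992002996 ≈ 131,759.5159.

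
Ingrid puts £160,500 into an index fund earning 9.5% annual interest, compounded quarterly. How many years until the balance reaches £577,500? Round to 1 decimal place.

(1 + 0.02375)^(4t) = 577,500/160,500 = 3.5981.
4t·ln(1 + 0.02375) = ln(3.5981); 4t = 1.2804/0.0234724 ≈ 54.5499.
t ≈ 13.6375 years.

13.6 years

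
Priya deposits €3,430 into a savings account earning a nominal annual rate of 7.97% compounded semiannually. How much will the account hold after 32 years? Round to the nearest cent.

Periodic rate = 7.97%/2 = 0.03985; periods = 2·32 = 64.
A = 3,430·(1 + 0.03985)^64 ≈ 3,430·12.193392502 ≈ 41,823.3363.

€41,823.34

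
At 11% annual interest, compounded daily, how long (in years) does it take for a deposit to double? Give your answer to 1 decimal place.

6.3 years

(1 + 0.00030137)^(365t) = 2.
365t = ln 2 / ln(1 + 0.00030137) ≈ 0.69315/0.000301324 ≈ 2300.3349.
t ≈ 6.3023.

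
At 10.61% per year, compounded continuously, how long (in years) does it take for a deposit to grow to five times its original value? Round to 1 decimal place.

e^(0.1061t) = 5, so 0.1061t = ln 5 ≈ 1.6094.
t ≈ 1.6094/0.1061 ≈ 15.1691.

15.2 years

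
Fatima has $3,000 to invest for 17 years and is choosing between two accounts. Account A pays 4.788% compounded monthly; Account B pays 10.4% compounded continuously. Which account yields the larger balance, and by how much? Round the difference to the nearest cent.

Account A growth factor: (1 + 0.00399)^204 ≈ 2.253175279; balance ≈ 6,759.5258.
Account B growth factor: e^(0.104·17) = e^1.768 ≈ 5.8591233885; balance ≈ 17,577.3702.
Account B is larger by 10,817.8443.

Account B, by $10,817.84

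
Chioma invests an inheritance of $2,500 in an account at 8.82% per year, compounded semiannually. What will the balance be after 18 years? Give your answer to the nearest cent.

$11,821.03

Periodic rate = 8.82%/2 = 0.0441; periods = 2·18 = 36.
A = 2,500·(1 + 0.0441)^36 ≈ 2,500·4.7284134873 ≈ 11,821.0337.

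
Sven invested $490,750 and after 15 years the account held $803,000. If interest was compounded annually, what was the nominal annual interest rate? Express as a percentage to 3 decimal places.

(1 + r)^15 = 803,000/490,750 = 1.63627.
1 + r = 1.63627^(1/15) ≈ 1.033373, so r ≈ 0.0333728.
r ≈ 3.33728%.

3.337%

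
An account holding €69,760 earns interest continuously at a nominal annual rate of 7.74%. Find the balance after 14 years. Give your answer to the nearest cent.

€206,161.69

A = P·e^(rt) = 69,760·e^(0.0774·14) = 69,760·e^1.0836.
e^1.0836 ≈ 2.95529950189, so A ≈ 206,161.6933.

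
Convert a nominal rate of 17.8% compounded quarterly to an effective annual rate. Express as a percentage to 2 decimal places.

19.02%

EAR = (1 + 17.8%/4)^4 − 1 = (1 + 0.0445)^4 − 1.
(1 + 0.0445)^4 ≈ 1.190238, so EAR ≈ 19.02379%.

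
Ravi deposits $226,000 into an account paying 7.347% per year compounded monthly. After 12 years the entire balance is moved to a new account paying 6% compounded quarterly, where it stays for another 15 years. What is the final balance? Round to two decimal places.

$1,329,826.54

Phase 1: 226,000·(1 + 0.0061225)^144 ≈ 544,292.6406.
Phase 2: 544,292.6406·(1 + 0.015)^60 ≈ 1,329,826.5434.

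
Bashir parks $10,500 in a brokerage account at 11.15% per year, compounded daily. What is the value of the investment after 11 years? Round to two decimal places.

Periodic rate = 11.15%/365 = 0.000305479; periods = 365·11 = 4015.
A = 10,500·(1 + 0.1115/365)^4015 ≈ 10,500·3.4086376757 ≈ 35,790.6956.

$35,790.70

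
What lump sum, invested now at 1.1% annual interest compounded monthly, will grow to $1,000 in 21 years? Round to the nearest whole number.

Growth factor = (1 + 0.011/12)^252 ≈ 1.25972594.
P = 1,000/1.25972594 ≈ 793.8235.

$794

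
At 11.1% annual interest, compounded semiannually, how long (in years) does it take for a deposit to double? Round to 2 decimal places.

(1 + 0.0555)^(2t) = 2.
2t = ln 2 / ln(1 + 0.0555) ≈ 0.69315/0.0540146 ≈ 12.8326.
t ≈ 6.4163.

6.42 years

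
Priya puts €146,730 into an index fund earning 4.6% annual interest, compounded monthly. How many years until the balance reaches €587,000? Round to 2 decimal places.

(1 + 0.00383333)^(12t) = 587,000/146,730 = 4.0005.
12t·ln(1 + 0.00383333) = ln(4.0005); 12t = 1.3864/0.003826 ≈ 362.3703.
t ≈ 30.1975 years.

30.20 years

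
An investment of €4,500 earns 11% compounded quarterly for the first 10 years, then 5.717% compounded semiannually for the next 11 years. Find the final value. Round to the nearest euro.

€24,761

Phase 1: 4,500·(1 + 0.0275)^40 ≈ 13,319.4329.
Phase 2: 13,319.4329·(1 + 0.028585)^22 ≈ 24,761.0948.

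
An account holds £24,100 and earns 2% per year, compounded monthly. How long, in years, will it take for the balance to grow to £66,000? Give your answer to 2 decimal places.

50.41 years

(1 + 0.00166667)^(12t) = 66,000/24,100 = 2.7386.
12t·ln(1 + 0.00166667) = ln(2.7386); 12t = 1.0074/0.00166528 ≈ 604.9693.
t ≈ 50.4141 years.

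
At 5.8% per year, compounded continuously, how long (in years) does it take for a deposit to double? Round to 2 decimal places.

e^(0.058t) = 2, so 0.058t = ln 2 ≈ 0.69315.
t ≈ 0.69315/0.058 ≈ 11.9508.

11.95 years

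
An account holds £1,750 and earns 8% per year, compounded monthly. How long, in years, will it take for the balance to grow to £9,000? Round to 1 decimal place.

20.5 years

We need (1 + 0.00666667)^(12t) = 5.1429, so 12t = ln 5.1429 / ln 1.006667 ≈ 246.4592.
t ≈ 246.4592/12 = 20.5383 years.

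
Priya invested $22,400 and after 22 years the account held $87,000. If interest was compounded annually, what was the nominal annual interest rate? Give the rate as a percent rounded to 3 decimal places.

(1 + r)^22 = 87,000/22,400 = 3.88393.
1 + r = 3.88393^(1/22) ≈ 1.063616, so r ≈ 0.0636165.
r ≈ 6.36165%.

6.362%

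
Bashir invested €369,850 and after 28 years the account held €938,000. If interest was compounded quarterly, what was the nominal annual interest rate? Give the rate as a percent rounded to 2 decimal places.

(1 + r/4)^112 = 938,000/369,850 = 2.53616.
1 + r/4 = 2.53616^(1/112) ≈ 1.008344, so r/4 ≈ 0.00834402.
r ≈ 4·0.00834402 = 3.33761%.

3.34%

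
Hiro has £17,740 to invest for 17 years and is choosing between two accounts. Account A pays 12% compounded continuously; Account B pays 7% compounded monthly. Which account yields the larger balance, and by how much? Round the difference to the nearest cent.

Account A growth factor: e^(0.12·17) = e^2.04 ≈ 7.69060919888; balance ≈ 136,431.4072.
Account B growth factor: (1 + 0.07/12)^204 ≈ 3.2757360947; balance ≈ 58,111.5583.
Account A is larger by 78,319.8489.

Account A, by £78,319.85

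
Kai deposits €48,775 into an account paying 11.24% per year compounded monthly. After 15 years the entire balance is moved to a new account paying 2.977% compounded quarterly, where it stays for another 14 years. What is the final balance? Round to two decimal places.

€395,680.66

After 15 years at 11.24%: 48,775 × 5.35565420169 ≈ 261,222.0337.
Then 14 years at 2.977%: 261,222.0337 × 1.5147292498 ≈ 395,680.6551.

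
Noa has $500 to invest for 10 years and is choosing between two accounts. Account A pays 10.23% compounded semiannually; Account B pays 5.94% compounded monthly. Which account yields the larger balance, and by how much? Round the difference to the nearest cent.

A: (1 + 0.05115)^20 ≈ 2.712026275, so 500 × 2.712026275 ≈ 1,356.0131.
B: (1 + 0.00495)^120 ≈ 1.80856676, so 500 × 1.80856676 ≈ 904.2834.
Difference ≈ 451.7298 in favor of A.

Account A, by $451.73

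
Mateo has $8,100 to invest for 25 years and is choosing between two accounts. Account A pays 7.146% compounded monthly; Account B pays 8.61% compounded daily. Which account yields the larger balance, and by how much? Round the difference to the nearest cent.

Account B, by $21,604.13

Account A growth factor: (1 + 0.005955)^300 ≈ 5.9369867292; balance ≈ 48,089.5925.
Account B growth factor: (1 + 0.0861/365)^9125 ≈ 8.6041630599; balance ≈ 69,693.7208.
Account B is larger by 21,604.1283.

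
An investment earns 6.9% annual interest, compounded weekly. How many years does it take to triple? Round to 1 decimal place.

15.9 years

(1 + 0.00132692)^(52t) = 3.
52t = ln 3 / ln(1 + 0.00132692) ≈ 1.0986/0.00132604 ≈ 828.4889.
t ≈ 15.9325.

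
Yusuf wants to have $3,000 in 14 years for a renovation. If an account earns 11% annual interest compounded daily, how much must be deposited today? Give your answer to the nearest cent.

Growth factor = (1 + 0.11/365)^5110 ≈ 4.663508173.
P = 3,000/4.663508173 ≈ 643.2925.

$643.29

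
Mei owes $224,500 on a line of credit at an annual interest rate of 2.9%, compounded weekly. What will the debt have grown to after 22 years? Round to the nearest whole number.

Periodic rate = 2.9%/52 = 0.000557692; periods = 52·22 = 1144.
A = 224,500·(1 + 0.029/52)^1144 ≈ 224,500·1.89235514591 ≈ 424,833.7303.

$424,834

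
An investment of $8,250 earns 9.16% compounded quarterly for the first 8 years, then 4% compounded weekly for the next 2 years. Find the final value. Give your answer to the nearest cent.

$18,443.61

Phase 1: 8,250·(1 + 0.0229)^32 ≈ 17,026.1190.
Phase 2: 17,026.1190·(1 + 0.04/52)^104 ≈ 18,443.6073.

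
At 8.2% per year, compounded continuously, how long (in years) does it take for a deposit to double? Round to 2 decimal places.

8.45 years

e^(0.082t) = 2, so 0.082t = ln 2 ≈ 0.69315.
t ≈ 0.69315/0.082 ≈ 8.4530.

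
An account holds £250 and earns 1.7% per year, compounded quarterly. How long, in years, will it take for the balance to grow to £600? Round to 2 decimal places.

51.61 years

We need (1 + 0.00425)^(4t) = 2.4, so 4t = ln 2.4 / ln 1.00425 ≈ 206.4301.
t ≈ 206.4301/4 = 51.6075 years.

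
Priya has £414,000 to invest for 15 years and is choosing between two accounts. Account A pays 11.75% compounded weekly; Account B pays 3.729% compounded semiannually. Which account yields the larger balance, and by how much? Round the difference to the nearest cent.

Account A, by £1,686,994.32

A: (1 + 0.1175/52)^780 ≈ 5.815412429491, so 414,000 × 5.815412429491 ≈ 2,407,580.7458.
B: (1 + 0.018645)^30 ≈ 1.74054691585, so 414,000 × 1.74054691585 ≈ 720,586.4232.
Difference ≈ 1,686,994.3226 in favor of A.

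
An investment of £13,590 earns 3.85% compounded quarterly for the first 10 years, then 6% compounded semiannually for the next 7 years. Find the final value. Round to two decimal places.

Phase 1: 13,590·(1 + 0.009625)^40 ≈ 19,935.3237.
Phase 2: 19,935.3237·(1 + 0.03)^14 ≈ 30,153.9658.

£30,153.97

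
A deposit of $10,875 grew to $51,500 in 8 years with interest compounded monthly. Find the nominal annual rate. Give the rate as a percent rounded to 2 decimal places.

19.60%

(1 + r/12)^96 = 51,500/10,875 = 4.73563.
1 + r/12 = 4.73563^(1/96) ≈ 1.016331, so r/12 ≈ 0.016331.
r ≈ 12·0.016331 = 19.59724%.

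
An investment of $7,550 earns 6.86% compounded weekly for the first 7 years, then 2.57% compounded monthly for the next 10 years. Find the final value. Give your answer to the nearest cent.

After 7 years at 6.86%: 7,550 × 1.6158861906 ≈ 12,199.9407.
Then 10 years at 2.57%: 12,199.9407 × 1.2926898314 ≈ 15,770.7393.

$15,770.74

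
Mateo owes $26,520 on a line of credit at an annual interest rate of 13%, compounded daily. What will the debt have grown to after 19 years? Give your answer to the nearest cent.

Periodic rate = 13%/365 = 0.000356164; periods = 365·19 = 6935.
A = 26,520·(1 + 0.13/365)^6935 ≈ 26,520·11.817248972 ≈ 313,393.4427.

$313,393.44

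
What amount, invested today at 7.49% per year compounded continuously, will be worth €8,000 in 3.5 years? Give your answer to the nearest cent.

€6,155.16

P = A·e^(−rt) = 8,000·e^(−0.26215).
e^(−0.26215) ≈ 0.7693956057, so P ≈ 6,155.1648.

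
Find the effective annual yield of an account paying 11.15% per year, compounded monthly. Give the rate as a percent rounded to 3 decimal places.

11.738%

One year is 12 periods at 0.00929167 each: (1 + 0.00929167)^12 ≈ 1.117378.
EAR = 1.117378 − 1 ≈ 11.73783%.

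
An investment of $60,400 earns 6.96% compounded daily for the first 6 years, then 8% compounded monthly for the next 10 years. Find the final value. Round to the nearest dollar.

$203,546

After 6 years at 6.96%: 60,400 × 1.51825278485 ≈ 91,702.4682.
Then 10 years at 8%: 91,702.4682 × 2.21964023454 ≈ 203,546.4880.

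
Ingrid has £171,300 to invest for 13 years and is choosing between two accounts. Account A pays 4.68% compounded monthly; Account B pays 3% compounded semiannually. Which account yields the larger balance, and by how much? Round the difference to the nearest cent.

Account A growth factor: (1 + 0.0039)^156 ≈ 1.83531604006; balance ≈ 314,389.6377.
Account B growth factor: (1 + 0.015)^26 ≈ 1.47270953442; balance ≈ 252,275.1432.
Account A is larger by 62,114.4944.

Account A, by £62,114.49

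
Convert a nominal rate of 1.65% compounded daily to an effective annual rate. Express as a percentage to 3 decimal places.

1.664%

One year is 365 periods at 0.0000452055 each: (1 + 0.0000452055)^365 ≈ 1.016636.
EAR = 1.016636 − 1 ≈ 1.66365%.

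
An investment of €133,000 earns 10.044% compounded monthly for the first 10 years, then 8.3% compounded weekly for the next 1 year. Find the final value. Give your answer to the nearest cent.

Phase 1: 133,000·(1 + 0.00837)^120 ≈ 361,610.9908.
Phase 2: 361,610.9908·(1 + 0.083/52)^52 ≈ 392,879.4623.

€392,879.46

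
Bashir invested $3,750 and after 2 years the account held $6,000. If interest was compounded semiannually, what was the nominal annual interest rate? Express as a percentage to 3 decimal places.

24.937%

The 4-period growth factor is 6,000/3,750 = 1.6.
r/2 = 1.6^(1/4) − 1 ≈ 0.124683, so r ≈ 2·0.124683 = 24.93653%.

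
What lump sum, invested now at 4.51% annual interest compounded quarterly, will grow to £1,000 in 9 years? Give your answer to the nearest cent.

£667.89

Growth factor = (1 + 0.011275)^36 ≈ 1.49724806.
P = 1,000/1.49724806 ≈ 667.8920.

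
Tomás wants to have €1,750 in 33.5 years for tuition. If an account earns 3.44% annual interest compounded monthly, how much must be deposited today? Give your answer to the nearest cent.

€553.70

Growth factor = (1 + 0.0344/12)^402 ≈ 3.160566794.
P = 1,750/3.160566794 ≈ 553.6982.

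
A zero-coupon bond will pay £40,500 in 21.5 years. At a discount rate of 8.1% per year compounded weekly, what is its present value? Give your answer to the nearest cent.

£7,107.55

Periodic rate = 8.1%/52 = 0.00155769; 1118 periods.
P = 40,500/(1 + 0.081/52)^1118 ≈ 40,500/5.6981698612 ≈ 7,107.5452.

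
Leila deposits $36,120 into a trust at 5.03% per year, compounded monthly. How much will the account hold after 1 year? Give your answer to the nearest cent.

Periodic rate = 5.03%/12 = 0.00419167; periods = 12·1 = 12.
A = 36,120·(1 + 0.0503/12)^12 ≈ 36,120·1.051475981 ≈ 37,979.3124.

$37,979.31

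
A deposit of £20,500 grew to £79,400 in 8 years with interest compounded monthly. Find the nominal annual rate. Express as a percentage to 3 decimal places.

17.046%

(1 + r/12)^96 = 79,400/20,500 = 3.87317.
1 + r/12 = 3.87317^(1/96) ≈ 1.014205, so r/12 ≈ 0.0142049.
r ≈ 12·0.0142049 = 17.04585%.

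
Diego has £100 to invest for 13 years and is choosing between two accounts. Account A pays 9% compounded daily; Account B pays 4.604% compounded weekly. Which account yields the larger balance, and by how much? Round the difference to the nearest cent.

A: (1 + 0.09/365)^4745 ≈ 3.22152799, so 100 × 3.22152799 ≈ 322.1528.
B: (1 + 0.04604/52)^676 ≈ 1.81894233, so 100 × 1.81894233 ≈ 181.8942.
Difference ≈ 140.2586 in favor of A.

Account A, by £140.26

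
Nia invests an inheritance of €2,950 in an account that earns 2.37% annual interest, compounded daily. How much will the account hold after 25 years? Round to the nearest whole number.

Periodic rate = 2.37%/365 = 0.0000649315; periods = 365·25 = 9125.
A = 2,950·(1 + 0.0237/365)^9125 ≈ 2,950·1.808469242 ≈ 5,334.9843.

€5,335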